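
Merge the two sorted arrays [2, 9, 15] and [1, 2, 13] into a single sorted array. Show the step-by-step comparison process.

Merging process:

Compare 2 vs 1: take 1 from right. Merged: [1]
Compare 2 vs 2: take 2 from left. Merged: [1, 2]
Compare 9 vs 2: take 2 from right. Merged: [1, 2, 2]
Compare 9 vs 13: take 9 from left. Merged: [1, 2, 2, 9]
Compare 15 vs 13: take 13 from right. Merged: [1, 2, 2, 9, 13]
Append remaining from left: [15]. Merged: [1, 2, 2, 9, 13, 15]

Final merged array: [1, 2, 2, 9, 13, 15]
Total comparisons: 5

The merged array is [1, 2, 2, 9, 13, 15], requiring 5 comparisons. The merge step runs in O(n) time where n is the total number of elements.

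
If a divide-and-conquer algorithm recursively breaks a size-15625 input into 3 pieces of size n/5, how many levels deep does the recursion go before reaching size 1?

For divide and conquer with division factor 5:

Problem sizes at each level:
Level 0: 15625
Level 1: 3125
Level 2: 625
Level 3: 125
Level 4: 25
Level 5: 5
Level 6: 1

The root is level 0 and the size-1 base case is level 6 (the tree spans levels 0 through 6, i.e. 7 levels counting the root), so the depth is the number of divisions: log_5(15625) = 6

The recursion tree depth is log_5(15625) = 6. At each level, the problem size is divided by 5, so it takes 6 divisions to reduce to a base case of size 1. The algorithm makes 3 recursive calls at each level.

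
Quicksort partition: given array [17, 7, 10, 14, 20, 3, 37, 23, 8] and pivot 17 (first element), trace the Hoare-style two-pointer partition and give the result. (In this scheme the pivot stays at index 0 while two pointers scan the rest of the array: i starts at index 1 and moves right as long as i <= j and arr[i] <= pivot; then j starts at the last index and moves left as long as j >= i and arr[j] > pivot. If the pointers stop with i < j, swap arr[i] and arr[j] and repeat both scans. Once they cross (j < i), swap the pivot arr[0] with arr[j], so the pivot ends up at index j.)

Hoare-style two-pointer partition with pivot = 17:

Initial array: [17, 7, 10, 14, 20, 3, 37, 23, 8]

Pointers start at i = 1, j = 8.
i stops at index 4 (arr[4]=20 > 17), j stops at index 8 (arr[8]=8 <= 17): swap arr[4] and arr[8], array becomes [17, 7, 10, 14, 8, 3, 37, 23, 20]
i ends at 6, j ends at 5: the pointers have crossed (j < i), so scanning stops.

Swap pivot arr[0] with arr[5] to place pivot at position 5: [3, 7, 10, 14, 8, 17, 37, 23, 20]
Pivot position: 5

After partitioning with pivot 17, the array becomes [3, 7, 10, 14, 8, 17, 37, 23, 20]. The pivot is placed at index 5. All elements to the left of the pivot are <= 17, and all elements to the right are > 17.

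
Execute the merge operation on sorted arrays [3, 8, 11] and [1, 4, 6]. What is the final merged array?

Merging process:

Compare 3 vs 1: take 1 from right. Merged: [1]
Compare 3 vs 4: take 3 from left. Merged: [1, 3]
Compare 8 vs 4: take 4 from right. Merged: [1, 3, 4]
Compare 8 vs 6: take 6 from right. Merged: [1, 3, 4, 6]
Append remaining from left: [8, 11]. Merged: [1, 3, 4, 6, 8, 11]

Final merged array: [1, 3, 4, 6, 8, 11]
Total comparisons: 4

The merged array is [1, 3, 4, 6, 8, 11], requiring 4 comparisons. The merge step runs in O(n) time where n is the total number of elements.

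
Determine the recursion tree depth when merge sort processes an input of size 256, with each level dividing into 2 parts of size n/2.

For divide and conquer with division factor 2:

Problem sizes at each level:
Level 0: 256
Level 1: 128
Level 2: 64
Level 3: 32
Level 4: 16
Level 5: 8
Level 6: 4
Level 7: 2
Level 8: 1

The root is level 0 and the size-1 base case is level 8 (the tree spans levels 0 through 8, i.e. 9 levels counting the root), so the depth is the number of divisions: log_2(256) = 8

The recursion tree depth is log_2(256) = 8. At each level, the problem size is divided by 2, so it takes 8 divisions to reduce to a base case of size 1. The algorithm makes 2 recursive calls at each level.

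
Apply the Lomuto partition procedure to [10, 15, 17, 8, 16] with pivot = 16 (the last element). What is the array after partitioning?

Lomuto partition with pivot = 16:

Initial array: [10, 15, 17, 8, 16]

arr[0]=10 <= 16: swap with position 0, array becomes [10, 15, 17, 8, 16]
arr[1]=15 <= 16: swap with position 1, array becomes [10, 15, 17, 8, 16]
arr[2]=17 > 16: no swap
arr[3]=8 <= 16: swap with position 2, array becomes [10, 15, 8, 17, 16]

Place pivot at position 3: [10, 15, 8, 16, 17]
Pivot position: 3

After partitioning with pivot 16, the array becomes [10, 15, 8, 16, 17]. The pivot is placed at index 3. All elements to the left of the pivot are <= 16, and all elements to the right are > 16.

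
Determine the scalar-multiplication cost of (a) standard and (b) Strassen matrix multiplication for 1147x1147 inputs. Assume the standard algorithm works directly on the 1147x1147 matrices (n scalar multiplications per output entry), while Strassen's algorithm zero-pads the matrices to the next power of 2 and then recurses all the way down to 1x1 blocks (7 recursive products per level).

Matrix multiplication for 1147x1147 matrices:

Strassen's algorithm requires power-of-2 dimensions. Pad 1147x1147 to 2048x2048 (next power of 2).

Standard algorithm: 1147^3 = 1509003523 multiplications
Strassen's algorithm: 7^(log2(2048)) = 7^11 = 1977326743 multiplications
Difference: 1509003523 - 1977326743 = -468323220 (Strassen uses MORE here due to padding overhead — for small or just-over-power-of-2 n, padding can outweigh the per-level savings)

Standard: 1509003523 multiplications (1147^3). Strassen: 1977326743 multiplications (7^11, after padding to 2048x2048). Strassen reduces 8 recursive multiplications to 7 at each level.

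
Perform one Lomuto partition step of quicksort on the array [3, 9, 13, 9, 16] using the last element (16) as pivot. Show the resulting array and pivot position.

Lomuto partition with pivot = 16:

Initial array: [3, 9, 13, 9, 16]

arr[0]=3 <= 16: swap with position 0, array becomes [3, 9, 13, 9, 16]
arr[1]=9 <= 16: swap with position 1, array becomes [3, 9, 13, 9, 16]
arr[2]=13 <= 16: swap with position 2, array becomes [3, 9, 13, 9, 16]
arr[3]=9 <= 16: swap with position 3, array becomes [3, 9, 13, 9, 16]

Place pivot at position 4: [3, 9, 13, 9, 16]
Pivot position: 4

After partitioning with pivot 16, the array becomes [3, 9, 13, 9, 16]. The pivot is placed at index 4. All elements to the left of the pivot are <= 16, and all elements to the right are > 16.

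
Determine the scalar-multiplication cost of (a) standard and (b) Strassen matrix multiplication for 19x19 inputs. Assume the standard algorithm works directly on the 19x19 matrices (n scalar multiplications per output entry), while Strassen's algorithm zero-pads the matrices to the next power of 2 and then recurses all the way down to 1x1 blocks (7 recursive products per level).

Matrix multiplication for 19x19 matrices:

Strassen's algorithm requires power-of-2 dimensions. Pad 19x19 to 32x32 (next power of 2).

Standard algorithm: 19^3 = 6859 multiplications
Strassen's algorithm: 7^(log2(32)) = 7^5 = 16807 multiplications
Difference: 6859 - 16807 = -9948 (Strassen uses MORE here due to padding overhead — for small or just-over-power-of-2 n, padding can outweigh the per-level savings)

Standard: 6859 multiplications (19^3). Strassen: 16807 multiplications (7^5, after padding to 32x32). Strassen reduces 8 recursive multiplications to 7 at each level.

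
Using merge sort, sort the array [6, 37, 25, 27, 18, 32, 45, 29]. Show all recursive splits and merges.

Merge sort trace:

Split: [6, 37, 25, 27, 18, 32, 45, 29] -> [6, 37, 25, 27] and [18, 32, 45, 29]
  Split: [6, 37, 25, 27] -> [6, 37] and [25, 27]
    Split: [6, 37] -> [6] and [37]
    Merge: [6] + [37] -> [6, 37]
    Split: [25, 27] -> [25] and [27]
    Merge: [25] + [27] -> [25, 27]
  Merge: [6, 37] + [25, 27] -> [6, 25, 27, 37]
  Split: [18, 32, 45, 29] -> [18, 32] and [45, 29]
    Split: [18, 32] -> [18] and [32]
    Merge: [18] + [32] -> [18, 32]
    Split: [45, 29] -> [45] and [29]
    Merge: [45] + [29] -> [29, 45]
  Merge: [18, 32] + [29, 45] -> [18, 29, 32, 45]
Merge: [6, 25, 27, 37] + [18, 29, 32, 45] -> [6, 18, 25, 27, 29, 32, 37, 45]

Final sorted array: [6, 18, 25, 27, 29, 32, 37, 45]

The merge sort proceeds by recursively splitting the array and merging sorted halves.
After all merges, the sorted array is [6, 18, 25, 27, 29, 32, 37, 45].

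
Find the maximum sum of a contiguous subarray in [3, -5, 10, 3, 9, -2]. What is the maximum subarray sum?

Using Kadane's algorithm on [3, -5, 10, 3, 9, -2]:

Scanning through the array:
Position 1 (value -5): max_ending_here = -2, max_so_far = 3
Position 2 (value 10): max_ending_here = 10, max_so_far = 10
Position 3 (value 3): max_ending_here = 13, max_so_far = 13
Position 4 (value 9): max_ending_here = 22, max_so_far = 22
Position 5 (value -2): max_ending_here = 20, max_so_far = 22

Maximum subarray: [10, 3, 9]
Maximum sum: 22

The maximum subarray is [10, 3, 9] with sum 22. This subarray runs from index 2 to index 4.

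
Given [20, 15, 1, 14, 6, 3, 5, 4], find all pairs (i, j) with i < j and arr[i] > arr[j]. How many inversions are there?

Finding inversions in [20, 15, 1, 14, 6, 3, 5, 4]:

(0, 1): arr[0]=20 > arr[1]=15
(0, 2): arr[0]=20 > arr[2]=1
(0, 3): arr[0]=20 > arr[3]=14
(0, 4): arr[0]=20 > arr[4]=6
(0, 5): arr[0]=20 > arr[5]=3
(0, 6): arr[0]=20 > arr[6]=5
(0, 7): arr[0]=20 > arr[7]=4
(1, 2): arr[1]=15 > arr[2]=1
(1, 3): arr[1]=15 > arr[3]=14
(1, 4): arr[1]=15 > arr[4]=6
(1, 5): arr[1]=15 > arr[5]=3
(1, 6): arr[1]=15 > arr[6]=5
(1, 7): arr[1]=15 > arr[7]=4
(3, 4): arr[3]=14 > arr[4]=6
(3, 5): arr[3]=14 > arr[5]=3
(3, 6): arr[3]=14 > arr[6]=5
(3, 7): arr[3]=14 > arr[7]=4
(4, 5): arr[4]=6 > arr[5]=3
(4, 6): arr[4]=6 > arr[6]=5
(4, 7): arr[4]=6 > arr[7]=4
(6, 7): arr[6]=5 > arr[7]=4

Total inversions: 21

The array has 21 inversion(s): (0,1), (0,2), (0,3), (0,4), (0,5), (0,6), (0,7), (1,2), (1,3), (1,4), (1,5), (1,6), (1,7), (3,4), (3,5), (3,6), (3,7), (4,5), (4,6), (4,7), (6,7). Each pair (i,j) satisfies i < j and arr[i] > arr[j].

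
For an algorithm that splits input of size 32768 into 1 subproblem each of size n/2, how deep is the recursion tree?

For divide and conquer with division factor 2:

Problem sizes at each level:
Level 0: 32768
Level 1: 16384
Level 2: 8192
Level 3: 4096
Level 4: 2048
Level 5: 1024
Level 6: 512
Level 7: 256
Level 8: 128
Level 9: 64
Level 10: 32
Level 11: 16
Level 12: 8
Level 13: 4
Level 14: 2
Level 15: 1

The root is level 0 and the size-1 base case is level 15 (the tree spans levels 0 through 15, i.e. 16 levels counting the root), so the depth is the number of divisions: log_2(32768) = 15

The recursion tree depth is log_2(32768) = 15. At each level, the problem size is divided by 2, so it takes 15 divisions to reduce to a base case of size 1. The algorithm makes 1 recursive call at each level.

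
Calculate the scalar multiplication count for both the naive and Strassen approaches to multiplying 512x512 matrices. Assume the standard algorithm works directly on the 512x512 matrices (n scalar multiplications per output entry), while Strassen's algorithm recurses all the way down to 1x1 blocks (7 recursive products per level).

Matrix multiplication for 512x512 matrices:

Standard algorithm: 512^3 = 134217728 multiplications
Strassen's algorithm: 7^(log2(512)) = 7^9 = 40353607 multiplications
Savings: 134217728 - 40353607 = 93864121 multiplications

Standard: 134217728 multiplications (512^3). Strassen: 40353607 multiplications (7^9). Strassen reduces 8 recursive multiplications to 7 at each level.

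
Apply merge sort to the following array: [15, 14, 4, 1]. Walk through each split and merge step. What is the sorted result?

Merge sort trace:

Split: [15, 14, 4, 1] -> [15, 14] and [4, 1]
  Split: [15, 14] -> [15] and [14]
  Merge: [15] + [14] -> [14, 15]
  Split: [4, 1] -> [4] and [1]
  Merge: [4] + [1] -> [1, 4]
Merge: [14, 15] + [1, 4] -> [1, 4, 14, 15]

Final sorted array: [1, 4, 14, 15]

The merge sort proceeds by recursively splitting the array and merging sorted halves.
After all merges, the sorted array is [1, 4, 14, 15].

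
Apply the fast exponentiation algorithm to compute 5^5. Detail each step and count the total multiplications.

Computing 5^5 by squaring (build up from 5^1; each line after the first costs one multiplication):

5^1 = 5
5^2 = (5^1)^2 = 5^2 = 25
5^4 = (5^2)^2 = 25^2 = 625
5^5 = 5 * 5^4 = 5 * 625 = 3125

Result: 3125
Multiplications needed: 3 (3 lines after 5^1)

5^5 = 3125. Using exponentiation by squaring, this requires 3 multiplications. The key idea: if the exponent is even, square the half-power; if odd, multiply by the base once.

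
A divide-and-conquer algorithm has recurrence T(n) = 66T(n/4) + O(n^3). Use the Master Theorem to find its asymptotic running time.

Master Theorem for T(n) = 66T(n/4) + O(n^3):

a = 66, b = 4, c = 3
log_b(a) = log_4(66) = 3.0222

Case 1: c = 3 < log_4(66) = 3.0222
T(n) = O(n^(log_4 66))

For T(n) = 66T(n/4) + O(n^3): log_4(66) = 3.0222. This is Case 1 of the Master Theorem (c < log_b(a), work dominated by leaves), giving O(n^(log_4 66)).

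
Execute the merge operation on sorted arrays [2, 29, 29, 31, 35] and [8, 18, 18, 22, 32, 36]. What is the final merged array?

Merging process:

Compare 2 vs 8: take 2 from left. Merged: [2]
Compare 29 vs 8: take 8 from right. Merged: [2, 8]
Compare 29 vs 18: take 18 from right. Merged: [2, 8, 18]
Compare 29 vs 18: take 18 from right. Merged: [2, 8, 18, 18]
Compare 29 vs 22: take 22 from right. Merged: [2, 8, 18, 18, 22]
Compare 29 vs 32: take 29 from left. Merged: [2, 8, 18, 18, 22, 29]
Compare 29 vs 32: take 29 from left. Merged: [2, 8, 18, 18, 22, 29, 29]
Compare 31 vs 32: take 31 from left. Merged: [2, 8, 18, 18, 22, 29, 29, 31]
Compare 35 vs 32: take 32 from right. Merged: [2, 8, 18, 18, 22, 29, 29, 31, 32]
Compare 35 vs 36: take 35 from left. Merged: [2, 8, 18, 18, 22, 29, 29, 31, 32, 35]
Append remaining from right: [36]. Merged: [2, 8, 18, 18, 22, 29, 29, 31, 32, 35, 36]

Final merged array: [2, 8, 18, 18, 22, 29, 29, 31, 32, 35, 36]
Total comparisons: 10

The merged array is [2, 8, 18, 18, 22, 29, 29, 31, 32, 35, 36], requiring 10 comparisons. The merge step runs in O(n) time where n is the total number of elements.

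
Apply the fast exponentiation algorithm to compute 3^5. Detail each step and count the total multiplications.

Computing 3^5 by squaring (build up from 3^1; each line after the first costs one multiplication):

3^1 = 3
3^2 = (3^1)^2 = 3^2 = 9
3^4 = (3^2)^2 = 9^2 = 81
3^5 = 3 * 3^4 = 3 * 81 = 243

Result: 243
Multiplications needed: 3 (3 lines after 3^1)

3^5 = 243. Using exponentiation by squaring, this requires 3 multiplications. The key idea: if the exponent is even, square the half-power; if odd, multiply by the base once.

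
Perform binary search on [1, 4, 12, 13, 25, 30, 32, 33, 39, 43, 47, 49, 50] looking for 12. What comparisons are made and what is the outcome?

Binary search for 12 in [1, 4, 12, 13, 25, 30, 32, 33, 39, 43, 47, 49, 50]:

lo=0, hi=12, mid=6, arr[mid]=32 -> 32 > 12, search left half
lo=0, hi=5, mid=2, arr[mid]=12 -> Found target at index 2!

Binary search finds 12 at index 2 after 2 comparisons. The search repeatedly halves the search space by comparing with the middle element.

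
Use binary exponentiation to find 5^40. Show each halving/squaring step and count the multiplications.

Computing 5^40 by squaring (build up from 5^1; each line after the first costs one multiplication):

5^1 = 5
5^2 = (5^1)^2 = 5^2 = 25
5^4 = (5^2)^2 = 25^2 = 625
5^5 = 5 * 5^4 = 5 * 625 = 3125
5^10 = (5^5)^2 = 3125^2 = 9765625
5^20 = (5^10)^2 = 9765625^2 = 95367431640625
5^40 = (5^20)^2 = 95367431640625^2 = 9094947017729282379150390625

Result: 9094947017729282379150390625
Multiplications needed: 6 (6 lines after 5^1)

5^40 = 9094947017729282379150390625. Using exponentiation by squaring, this requires 6 multiplications. The key idea: if the exponent is even, square the half-power; if odd, multiply by the base once.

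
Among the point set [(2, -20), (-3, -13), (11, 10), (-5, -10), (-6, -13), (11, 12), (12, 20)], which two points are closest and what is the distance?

Computing all pairwise distances among 7 points:

d((2, -20), (-3, -13)) = 8.6023
d((2, -20), (11, 10)) = 31.3209
d((2, -20), (-5, -10)) = 12.2066
d((2, -20), (-6, -13)) = 10.6301
d((2, -20), (11, 12)) = 33.2415
d((2, -20), (12, 20)) = 41.2311
d((-3, -13), (11, 10)) = 26.9258
d((-3, -13), (-5, -10)) = 3.6056
d((-3, -13), (-6, -13)) = 3.0
d((-3, -13), (11, 12)) = 28.6531
d((-3, -13), (12, 20)) = 36.2491
d((11, 10), (-5, -10)) = 25.6125
d((11, 10), (-6, -13)) = 28.6007
d((11, 10), (11, 12)) = 2.0 <-- minimum
d((11, 10), (12, 20)) = 10.0499
d((-5, -10), (-6, -13)) = 3.1623
d((-5, -10), (11, 12)) = 27.2029
d((-5, -10), (12, 20)) = 34.4819
d((-6, -13), (11, 12)) = 30.2324
d((-6, -13), (12, 20)) = 37.5899
d((11, 12), (12, 20)) = 8.0623

Closest pair: (11, 10) and (11, 12) with distance 2.0

The closest pair is (11, 10) and (11, 12) with Euclidean distance 2.0. For 7 points, brute-force pairwise comparison is shown above. For large n, the divide-and-conquer algorithm (sort by x, recurse on halves, check the dividing strip) achieves O(n log n).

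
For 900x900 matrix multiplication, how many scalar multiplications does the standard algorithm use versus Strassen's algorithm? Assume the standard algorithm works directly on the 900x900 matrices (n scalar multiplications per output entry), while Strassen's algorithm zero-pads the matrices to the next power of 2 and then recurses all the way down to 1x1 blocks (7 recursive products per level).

Matrix multiplication for 900x900 matrices:

Strassen's algorithm requires power-of-2 dimensions. Pad 900x900 to 1024x1024 (next power of 2).

Standard algorithm: 900^3 = 729000000 multiplications
Strassen's algorithm: 7^(log2(1024)) = 7^10 = 282475249 multiplications
Savings: 729000000 - 282475249 = 446524751 multiplications

Standard: 729000000 multiplications (900^3). Strassen: 282475249 multiplications (7^10, after padding to 1024x1024). Strassen reduces 8 recursive multiplications to 7 at each level.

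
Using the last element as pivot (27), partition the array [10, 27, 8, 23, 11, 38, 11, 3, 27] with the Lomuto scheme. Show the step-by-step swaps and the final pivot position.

Lomuto partition with pivot = 27:

Initial array: [10, 27, 8, 23, 11, 38, 11, 3, 27]

arr[0]=10 <= 27: swap with position 0, array becomes [10, 27, 8, 23, 11, 38, 11, 3, 27]
arr[1]=27 <= 27: swap with position 1, array becomes [10, 27, 8, 23, 11, 38, 11, 3, 27]
arr[2]=8 <= 27: swap with position 2, array becomes [10, 27, 8, 23, 11, 38, 11, 3, 27]
arr[3]=23 <= 27: swap with position 3, array becomes [10, 27, 8, 23, 11, 38, 11, 3, 27]
arr[4]=11 <= 27: swap with position 4, array becomes [10, 27, 8, 23, 11, 38, 11, 3, 27]
arr[5]=38 > 27: no swap
arr[6]=11 <= 27: swap with position 5, array becomes [10, 27, 8, 23, 11, 11, 38, 3, 27]
arr[7]=3 <= 27: swap with position 6, array becomes [10, 27, 8, 23, 11, 11, 3, 38, 27]

Place pivot at position 7: [10, 27, 8, 23, 11, 11, 3, 27, 38]
Pivot position: 7

After partitioning with pivot 27, the array becomes [10, 27, 8, 23, 11, 11, 3, 27, 38]. The pivot is placed at index 7. All elements to the left of the pivot are <= 27, and all elements to the right are > 27.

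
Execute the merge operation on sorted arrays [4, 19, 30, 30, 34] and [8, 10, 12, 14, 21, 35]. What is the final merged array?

Merging process:

Compare 4 vs 8: take 4 from left. Merged: [4]
Compare 19 vs 8: take 8 from right. Merged: [4, 8]
Compare 19 vs 10: take 10 from right. Merged: [4, 8, 10]
Compare 19 vs 12: take 12 from right. Merged: [4, 8, 10, 12]
Compare 19 vs 14: take 14 from right. Merged: [4, 8, 10, 12, 14]
Compare 19 vs 21: take 19 from left. Merged: [4, 8, 10, 12, 14, 19]
Compare 30 vs 21: take 21 from right. Merged: [4, 8, 10, 12, 14, 19, 21]
Compare 30 vs 35: take 30 from left. Merged: [4, 8, 10, 12, 14, 19, 21, 30]
Compare 30 vs 35: take 30 from left. Merged: [4, 8, 10, 12, 14, 19, 21, 30, 30]
Compare 34 vs 35: take 34 from left. Merged: [4, 8, 10, 12, 14, 19, 21, 30, 30, 34]
Append remaining from right: [35]. Merged: [4, 8, 10, 12, 14, 19, 21, 30, 30, 34, 35]

Final merged array: [4, 8, 10, 12, 14, 19, 21, 30, 30, 34, 35]
Total comparisons: 10

The merged array is [4, 8, 10, 12, 14, 19, 21, 30, 30, 34, 35], requiring 10 comparisons. The merge step runs in O(n) time where n is the total number of elements.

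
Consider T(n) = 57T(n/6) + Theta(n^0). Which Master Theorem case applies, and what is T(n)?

Master Theorem for T(n) = 57T(n/6) + O(n^0):

a = 57, b = 6, c = 0
log_b(a) = log_6(57) = 2.2565

Case 1: c = 0 < log_6(57) = 2.2565
T(n) = O(n^(log_6 57))

For T(n) = 57T(n/6) + O(n^0): log_6(57) = 2.2565. This is Case 1 of the Master Theorem (c < log_b(a), work dominated by leaves), giving O(n^(log_6 57)).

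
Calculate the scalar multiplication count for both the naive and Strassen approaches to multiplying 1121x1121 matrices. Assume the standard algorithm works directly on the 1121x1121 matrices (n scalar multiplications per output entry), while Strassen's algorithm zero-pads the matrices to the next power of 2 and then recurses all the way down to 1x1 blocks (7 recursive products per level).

Matrix multiplication for 1121x1121 matrices:

Strassen's algorithm requires power-of-2 dimensions. Pad 1121x1121 to 2048x2048 (next power of 2).

Standard algorithm: 1121^3 = 1408694561 multiplications
Strassen's algorithm: 7^(log2(2048)) = 7^11 = 1977326743 multiplications
Difference: 1408694561 - 1977326743 = -568632182 (Strassen uses MORE here due to padding overhead — for small or just-over-power-of-2 n, padding can outweigh the per-level savings)

Standard: 1408694561 multiplications (1121^3). Strassen: 1977326743 multiplications (7^11, after padding to 2048x2048). Strassen reduces 8 recursive multiplications to 7 at each level.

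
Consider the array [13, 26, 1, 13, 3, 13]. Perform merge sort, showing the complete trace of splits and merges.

Merge sort trace:

Split: [13, 26, 1, 13, 3, 13] -> [13, 26, 1] and [13, 3, 13]
  Split: [13, 26, 1] -> [13] and [26, 1]
    Split: [26, 1] -> [26] and [1]
    Merge: [26] + [1] -> [1, 26]
  Merge: [13] + [1, 26] -> [1, 13, 26]
  Split: [13, 3, 13] -> [13] and [3, 13]
    Split: [3, 13] -> [3] and [13]
    Merge: [3] + [13] -> [3, 13]
  Merge: [13] + [3, 13] -> [3, 13, 13]
Merge: [1, 13, 26] + [3, 13, 13] -> [1, 3, 13, 13, 13, 26]

Final sorted array: [1, 3, 13, 13, 13, 26]

The merge sort proceeds by recursively splitting the array and merging sorted halves.
After all merges, the sorted array is [1, 3, 13, 13, 13, 26].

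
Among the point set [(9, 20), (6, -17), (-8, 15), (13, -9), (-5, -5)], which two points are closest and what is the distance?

Computing all pairwise distances among 5 points:

d((9, 20), (6, -17)) = 37.1214
d((9, 20), (-8, 15)) = 17.72
d((9, 20), (13, -9)) = 29.2746
d((9, 20), (-5, -5)) = 28.6531
d((6, -17), (-8, 15)) = 34.9285
d((6, -17), (13, -9)) = 10.6301 <-- minimum
d((6, -17), (-5, -5)) = 16.2788
d((-8, 15), (13, -9)) = 31.8904
d((-8, 15), (-5, -5)) = 20.2237
d((13, -9), (-5, -5)) = 18.4391

Closest pair: (6, -17) and (13, -9) with distance 10.6301

The closest pair is (6, -17) and (13, -9) with Euclidean distance 10.6301. For 5 points, brute-force pairwise comparison is shown above. For large n, the divide-and-conquer algorithm (sort by x, recurse on halves, check the dividing strip) achieves O(n log n).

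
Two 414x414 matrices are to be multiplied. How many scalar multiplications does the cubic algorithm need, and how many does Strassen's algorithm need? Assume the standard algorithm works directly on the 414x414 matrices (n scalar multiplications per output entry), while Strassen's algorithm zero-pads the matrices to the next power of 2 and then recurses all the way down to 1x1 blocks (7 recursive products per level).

Matrix multiplication for 414x414 matrices:

Strassen's algorithm requires power-of-2 dimensions. Pad 414x414 to 512x512 (next power of 2).

Standard algorithm: 414^3 = 70957944 multiplications
Strassen's algorithm: 7^(log2(512)) = 7^9 = 40353607 multiplications
Savings: 70957944 - 40353607 = 30604337 multiplications

Standard: 70957944 multiplications (414^3). Strassen: 40353607 multiplications (7^9, after padding to 512x512). Strassen reduces 8 recursive multiplications to 7 at each level.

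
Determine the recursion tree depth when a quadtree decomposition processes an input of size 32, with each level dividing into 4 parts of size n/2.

For divide and conquer with division factor 2:

Problem sizes at each level:
Level 0: 32
Level 1: 16
Level 2: 8
Level 3: 4
Level 4: 2
Level 5: 1

The root is level 0 and the size-1 base case is level 5 (the tree spans levels 0 through 5, i.e. 6 levels counting the root), so the depth is the number of divisions: log_2(32) = 5

The recursion tree depth is log_2(32) = 5. At each level, the problem size is divided by 2, so it takes 5 divisions to reduce to a base case of size 1. The algorithm makes 4 recursive calls at each level.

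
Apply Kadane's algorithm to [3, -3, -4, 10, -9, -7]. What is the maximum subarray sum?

Using Kadane's algorithm on [3, -3, -4, 10, -9, -7]:

Scanning through the array:
Position 1 (value -3): max_ending_here = 0, max_so_far = 3
Position 2 (value -4): max_ending_here = -4, max_so_far = 3
Position 3 (value 10): max_ending_here = 10, max_so_far = 10
Position 4 (value -9): max_ending_here = 1, max_so_far = 10
Position 5 (value -7): max_ending_here = -6, max_so_far = 10

Maximum subarray: [10]
Maximum sum: 10

The maximum subarray is [10] with sum 10. This subarray runs from index 3 to index 3.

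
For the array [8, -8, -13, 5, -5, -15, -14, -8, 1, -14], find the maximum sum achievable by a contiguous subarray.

Using Kadane's algorithm on [8, -8, -13, 5, -5, -15, -14, -8, 1, -14]:

Scanning through the array:
Position 1 (value -8): max_ending_here = 0, max_so_far = 8
Position 2 (value -13): max_ending_here = -13, max_so_far = 8
Position 3 (value 5): max_ending_here = 5, max_so_far = 8
Position 4 (value -5): max_ending_here = 0, max_so_far = 8
Position 5 (value -15): max_ending_here = -15, max_so_far = 8
Position 6 (value -14): max_ending_here = -14, max_so_far = 8
Position 7 (value -8): max_ending_here = -8, max_so_far = 8
Position 8 (value 1): max_ending_here = 1, max_so_far = 8
Position 9 (value -14): max_ending_here = -13, max_so_far = 8

Maximum subarray: [8]
Maximum sum: 8

The maximum subarray is [8] with sum 8. This subarray runs from index 0 to index 0.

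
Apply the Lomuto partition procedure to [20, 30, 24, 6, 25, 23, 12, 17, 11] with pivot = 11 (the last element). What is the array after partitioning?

Lomuto partition with pivot = 11:

Initial array: [20, 30, 24, 6, 25, 23, 12, 17, 11]

arr[0]=20 > 11: no swap
arr[1]=30 > 11: no swap
arr[2]=24 > 11: no swap
arr[3]=6 <= 11: swap with position 0, array becomes [6, 30, 24, 20, 25, 23, 12, 17, 11]
arr[4]=25 > 11: no swap
arr[5]=23 > 11: no swap
arr[6]=12 > 11: no swap
arr[7]=17 > 11: no swap

Place pivot at position 1: [6, 11, 24, 20, 25, 23, 12, 17, 30]
Pivot position: 1

After partitioning with pivot 11, the array becomes [6, 11, 24, 20, 25, 23, 12, 17, 30]. The pivot is placed at index 1. All elements to the left of the pivot are <= 11, and all elements to the right are > 11.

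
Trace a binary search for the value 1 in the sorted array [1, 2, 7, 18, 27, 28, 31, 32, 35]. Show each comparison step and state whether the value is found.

Binary search for 1 in [1, 2, 7, 18, 27, 28, 31, 32, 35]:

lo=0, hi=8, mid=4, arr[mid]=27 -> 27 > 1, search left half
lo=0, hi=3, mid=1, arr[mid]=2 -> 2 > 1, search left half
lo=0, hi=0, mid=0, arr[mid]=1 -> Found target at index 0!

Binary search finds 1 at index 0 after 3 comparisons. The search repeatedly halves the search space by comparing with the middle element.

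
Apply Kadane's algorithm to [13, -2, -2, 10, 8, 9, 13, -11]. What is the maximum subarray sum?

Using Kadane's algorithm on [13, -2, -2, 10, 8, 9, 13, -11]:

Scanning through the array:
Position 1 (value -2): max_ending_here = 11, max_so_far = 13
Position 2 (value -2): max_ending_here = 9, max_so_far = 13
Position 3 (value 10): max_ending_here = 19, max_so_far = 19
Position 4 (value 8): max_ending_here = 27, max_so_far = 27
Position 5 (value 9): max_ending_here = 36, max_so_far = 36
Position 6 (value 13): max_ending_here = 49, max_so_far = 49
Position 7 (value -11): max_ending_here = 38, max_so_far = 49

Maximum subarray: [13, -2, -2, 10, 8, 9, 13]
Maximum sum: 49

The maximum subarray is [13, -2, -2, 10, 8, 9, 13] with sum 49. This subarray runs from index 0 to index 6.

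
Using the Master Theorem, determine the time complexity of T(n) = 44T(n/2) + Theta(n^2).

Master Theorem for T(n) = 44T(n/2) + O(n^2):

a = 44, b = 2, c = 2
log_b(a) = log_2(44) = 5.4594

Case 1: c = 2 < log_2(44) = 5.4594
T(n) = O(n^(log_2 44))

For T(n) = 44T(n/2) + O(n^2): log_2(44) = 5.4594. This is Case 1 of the Master Theorem (c < log_b(a), work dominated by leaves), giving O(n^(log_2 44)).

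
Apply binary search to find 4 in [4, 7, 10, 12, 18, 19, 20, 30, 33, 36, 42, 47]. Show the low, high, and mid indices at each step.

Binary search for 4 in [4, 7, 10, 12, 18, 19, 20, 30, 33, 36, 42, 47]:

lo=0, hi=11, mid=5, arr[mid]=19 -> 19 > 4, search left half
lo=0, hi=4, mid=2, arr[mid]=10 -> 10 > 4, search left half
lo=0, hi=1, mid=0, arr[mid]=4 -> Found target at index 0!

Binary search finds 4 at index 0 after 3 comparisons. The search repeatedly halves the search space by comparing with the middle element.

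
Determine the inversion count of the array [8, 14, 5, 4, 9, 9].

Finding inversions in [8, 14, 5, 4, 9, 9]:

(0, 2): arr[0]=8 > arr[2]=5
(0, 3): arr[0]=8 > arr[3]=4
(1, 2): arr[1]=14 > arr[2]=5
(1, 3): arr[1]=14 > arr[3]=4
(1, 4): arr[1]=14 > arr[4]=9
(1, 5): arr[1]=14 > arr[5]=9
(2, 3): arr[2]=5 > arr[3]=4

Total inversions: 7

The array has 7 inversion(s): (0,2), (0,3), (1,2), (1,3), (1,4), (1,5), (2,3). Each pair (i,j) satisfies i < j and arr[i] > arr[j].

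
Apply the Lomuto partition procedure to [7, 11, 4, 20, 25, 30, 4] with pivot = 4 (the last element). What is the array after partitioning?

Lomuto partition with pivot = 4:

Initial array: [7, 11, 4, 20, 25, 30, 4]

arr[0]=7 > 4: no swap
arr[1]=11 > 4: no swap
arr[2]=4 <= 4: swap with position 0, array becomes [4, 11, 7, 20, 25, 30, 4]
arr[3]=20 > 4: no swap
arr[4]=25 > 4: no swap
arr[5]=30 > 4: no swap

Place pivot at position 1: [4, 4, 7, 20, 25, 30, 11]
Pivot position: 1

After partitioning with pivot 4, the array becomes [4, 4, 7, 20, 25, 30, 11]. The pivot is placed at index 1. All elements to the left of the pivot are <= 4, and all elements to the right are > 4.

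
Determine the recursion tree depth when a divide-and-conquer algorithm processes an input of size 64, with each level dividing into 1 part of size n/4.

For divide and conquer with division factor 4:

Problem sizes at each level:
Level 0: 64
Level 1: 16
Level 2: 4
Level 3: 1

The root is level 0 and the size-1 base case is level 3 (the tree spans levels 0 through 3, i.e. 4 levels counting the root), so the depth is the number of divisions: log_4(64) = 3

The recursion tree depth is log_4(64) = 3. At each level, the problem size is divided by 4, so it takes 3 divisions to reduce to a base case of size 1. The algorithm makes 1 recursive call at each level.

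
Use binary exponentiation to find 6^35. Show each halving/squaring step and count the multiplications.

Computing 6^35 by squaring (build up from 6^1; each line after the first costs one multiplication):

6^1 = 6
6^2 = (6^1)^2 = 6^2 = 36
6^4 = (6^2)^2 = 36^2 = 1296
6^8 = (6^4)^2 = 1296^2 = 1679616
6^16 = (6^8)^2 = 1679616^2 = 2821109907456
6^17 = 6 * 6^16 = 6 * 2821109907456 = 16926659444736
6^34 = (6^17)^2 = 16926659444736^2 = 286511799958070431838109696
6^35 = 6 * 6^34 = 6 * 286511799958070431838109696 = 1719070799748422591028658176

Result: 1719070799748422591028658176
Multiplications needed: 7 (7 lines after 6^1)

6^35 = 1719070799748422591028658176. Using exponentiation by squaring, this requires 7 multiplications. The key idea: if the exponent is even, square the half-power; if odd, multiply by the base once.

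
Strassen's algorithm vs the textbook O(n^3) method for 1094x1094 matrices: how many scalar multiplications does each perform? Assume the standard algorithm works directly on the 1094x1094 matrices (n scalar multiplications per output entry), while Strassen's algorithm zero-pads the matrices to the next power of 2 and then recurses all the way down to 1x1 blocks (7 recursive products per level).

Matrix multiplication for 1094x1094 matrices:

Strassen's algorithm requires power-of-2 dimensions. Pad 1094x1094 to 2048x2048 (next power of 2).

Standard algorithm: 1094^3 = 1309338584 multiplications
Strassen's algorithm: 7^(log2(2048)) = 7^11 = 1977326743 multiplications
Difference: 1309338584 - 1977326743 = -667988159 (Strassen uses MORE here due to padding overhead — for small or just-over-power-of-2 n, padding can outweigh the per-level savings)

Standard: 1309338584 multiplications (1094^3). Strassen: 1977326743 multiplications (7^11, after padding to 2048x2048). Strassen reduces 8 recursive multiplications to 7 at each level.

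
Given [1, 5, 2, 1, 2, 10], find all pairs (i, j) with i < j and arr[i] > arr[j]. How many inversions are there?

Finding inversions in [1, 5, 2, 1, 2, 10]:

(1, 2): arr[1]=5 > arr[2]=2
(1, 3): arr[1]=5 > arr[3]=1
(1, 4): arr[1]=5 > arr[4]=2
(2, 3): arr[2]=2 > arr[3]=1

Total inversions: 4

The array has 4 inversion(s): (1,2), (1,3), (1,4), (2,3). Each pair (i,j) satisfies i < j and arr[i] > arr[j].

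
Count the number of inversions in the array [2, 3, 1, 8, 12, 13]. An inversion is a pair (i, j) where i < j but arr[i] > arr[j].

Finding inversions in [2, 3, 1, 8, 12, 13]:

(0, 2): arr[0]=2 > arr[2]=1
(1, 2): arr[1]=3 > arr[2]=1

Total inversions: 2

The array has 2 inversion(s): (0,2), (1,2). Each pair (i,j) satisfies i < j and arr[i] > arr[j].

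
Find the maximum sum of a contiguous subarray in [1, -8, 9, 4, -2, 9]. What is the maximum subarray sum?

Using Kadane's algorithm on [1, -8, 9, 4, -2, 9]:

Scanning through the array:
Position 1 (value -8): max_ending_here = -7, max_so_far = 1
Position 2 (value 9): max_ending_here = 9, max_so_far = 9
Position 3 (value 4): max_ending_here = 13, max_so_far = 13
Position 4 (value -2): max_ending_here = 11, max_so_far = 13
Position 5 (value 9): max_ending_here = 20, max_so_far = 20

Maximum subarray: [9, 4, -2, 9]
Maximum sum: 20

The maximum subarray is [9, 4, -2, 9] with sum 20. This subarray runs from index 2 to index 5.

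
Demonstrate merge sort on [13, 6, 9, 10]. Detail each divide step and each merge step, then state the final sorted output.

Merge sort trace:

Split: [13, 6, 9, 10] -> [13, 6] and [9, 10]
  Split: [13, 6] -> [13] and [6]
  Merge: [13] + [6] -> [6, 13]
  Split: [9, 10] -> [9] and [10]
  Merge: [9] + [10] -> [9, 10]
Merge: [6, 13] + [9, 10] -> [6, 9, 10, 13]

Final sorted array: [6, 9, 10, 13]

The merge sort proceeds by recursively splitting the array and merging sorted halves.
After all merges, the sorted array is [6, 9, 10, 13].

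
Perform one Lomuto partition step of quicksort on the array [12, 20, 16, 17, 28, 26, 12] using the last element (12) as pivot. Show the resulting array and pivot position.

Lomuto partition with pivot = 12:

Initial array: [12, 20, 16, 17, 28, 26, 12]

arr[0]=12 <= 12: swap with position 0, array becomes [12, 20, 16, 17, 28, 26, 12]
arr[1]=20 > 12: no swap
arr[2]=16 > 12: no swap
arr[3]=17 > 12: no swap
arr[4]=28 > 12: no swap
arr[5]=26 > 12: no swap

Place pivot at position 1: [12, 12, 16, 17, 28, 26, 20]
Pivot position: 1

After partitioning with pivot 12, the array becomes [12, 12, 16, 17, 28, 26, 20]. The pivot is placed at index 1. All elements to the left of the pivot are <= 12, and all elements to the right are > 12.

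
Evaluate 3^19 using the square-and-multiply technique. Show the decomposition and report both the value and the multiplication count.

Computing 3^19 by squaring (build up from 3^1; each line after the first costs one multiplication):

3^1 = 3
3^2 = (3^1)^2 = 3^2 = 9
3^4 = (3^2)^2 = 9^2 = 81
3^8 = (3^4)^2 = 81^2 = 6561
3^9 = 3 * 3^8 = 3 * 6561 = 19683
3^18 = (3^9)^2 = 19683^2 = 387420489
3^19 = 3 * 3^18 = 3 * 387420489 = 1162261467

Result: 1162261467
Multiplications needed: 6 (6 lines after 3^1)

3^19 = 1162261467. Using exponentiation by squaring, this requires 6 multiplications. The key idea: if the exponent is even, square the half-power; if odd, multiply by the base once.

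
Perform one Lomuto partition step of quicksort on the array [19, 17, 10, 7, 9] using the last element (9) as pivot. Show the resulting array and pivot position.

Lomuto partition with pivot = 9:

Initial array: [19, 17, 10, 7, 9]

arr[0]=19 > 9: no swap
arr[1]=17 > 9: no swap
arr[2]=10 > 9: no swap
arr[3]=7 <= 9: swap with position 0, array becomes [7, 17, 10, 19, 9]

Place pivot at position 1: [7, 9, 10, 19, 17]
Pivot position: 1

After partitioning with pivot 9, the array becomes [7, 9, 10, 19, 17]. The pivot is placed at index 1. All elements to the left of the pivot are <= 9, and all elements to the right are > 9.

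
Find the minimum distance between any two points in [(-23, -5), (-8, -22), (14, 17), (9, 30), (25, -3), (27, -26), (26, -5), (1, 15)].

Computing all pairwise distances among 8 points:

d((-23, -5), (-8, -22)) = 22.6716
d((-23, -5), (14, 17)) = 43.0465
d((-23, -5), (9, 30)) = 47.4236
d((-23, -5), (25, -3)) = 48.0416
d((-23, -5), (27, -26)) = 54.231
d((-23, -5), (26, -5)) = 49.0
d((-23, -5), (1, 15)) = 31.241
d((-8, -22), (14, 17)) = 44.7772
d((-8, -22), (9, 30)) = 54.7083
d((-8, -22), (25, -3)) = 38.0789
d((-8, -22), (27, -26)) = 35.2278
d((-8, -22), (26, -5)) = 38.0132
d((-8, -22), (1, 15)) = 38.0789
d((14, 17), (9, 30)) = 13.9284
d((14, 17), (25, -3)) = 22.8254
d((14, 17), (27, -26)) = 44.9222
d((14, 17), (26, -5)) = 25.0599
d((14, 17), (1, 15)) = 13.1529
d((9, 30), (25, -3)) = 36.6742
d((9, 30), (27, -26)) = 58.8218
d((9, 30), (26, -5)) = 38.9102
d((9, 30), (1, 15)) = 17.0
d((25, -3), (27, -26)) = 23.0868
d((25, -3), (26, -5)) = 2.2361 <-- minimum
d((25, -3), (1, 15)) = 30.0
d((27, -26), (26, -5)) = 21.0238
d((27, -26), (1, 15)) = 48.5489
d((26, -5), (1, 15)) = 32.0156

Closest pair: (25, -3) and (26, -5) with distance 2.2361

The closest pair is (25, -3) and (26, -5) with Euclidean distance 2.2361. For 8 points, brute-force pairwise comparison is shown above. For large n, the divide-and-conquer algorithm (sort by x, recurse on halves, check the dividing strip) achieves O(n log n).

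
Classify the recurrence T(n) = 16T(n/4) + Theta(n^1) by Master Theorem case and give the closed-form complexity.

Master Theorem for T(n) = 16T(n/4) + O(n^1):

a = 16, b = 4, c = 1
log_b(a) = log_4(16) = 2.0000

Case 1: c = 1 < log_4(16) = 2.0000
T(n) = O(n^(log_4 16)) = O(n^2)

For T(n) = 16T(n/4) + O(n^1): log_4(16) = 2.0000. This is Case 1 of the Master Theorem (c < log_b(a), work dominated by leaves), giving O(n^2).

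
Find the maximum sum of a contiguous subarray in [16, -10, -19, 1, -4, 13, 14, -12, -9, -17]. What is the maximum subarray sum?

Using Kadane's algorithm on [16, -10, -19, 1, -4, 13, 14, -12, -9, -17]:

Scanning through the array:
Position 1 (value -10): max_ending_here = 6, max_so_far = 16
Position 2 (value -19): max_ending_here = -13, max_so_far = 16
Position 3 (value 1): max_ending_here = 1, max_so_far = 16
Position 4 (value -4): max_ending_here = -3, max_so_far = 16
Position 5 (value 13): max_ending_here = 13, max_so_far = 16
Position 6 (value 14): max_ending_here = 27, max_so_far = 27
Position 7 (value -12): max_ending_here = 15, max_so_far = 27
Position 8 (value -9): max_ending_here = 6, max_so_far = 27
Position 9 (value -17): max_ending_here = -11, max_so_far = 27

Maximum subarray: [13, 14]
Maximum sum: 27

The maximum subarray is [13, 14] with sum 27. This subarray runs from index 5 to index 6.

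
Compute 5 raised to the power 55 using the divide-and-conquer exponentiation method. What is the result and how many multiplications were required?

Computing 5^55 by squaring (build up from 5^1; each line after the first costs one multiplication):

5^1 = 5
5^2 = (5^1)^2 = 5^2 = 25
5^3 = 5 * 5^2 = 5 * 25 = 125
5^6 = (5^3)^2 = 125^2 = 15625
5^12 = (5^6)^2 = 15625^2 = 244140625
5^13 = 5 * 5^12 = 5 * 244140625 = 1220703125
5^26 = (5^13)^2 = 1220703125^2 = 1490116119384765625
5^27 = 5 * 5^26 = 5 * 1490116119384765625 = 7450580596923828125
5^54 = (5^27)^2 = 7450580596923828125^2 = 55511151231257827021181583404541015625
5^55 = 5 * 5^54 = 5 * 55511151231257827021181583404541015625 = 277555756156289135105907917022705078125

Result: 277555756156289135105907917022705078125
Multiplications needed: 9 (9 lines after 5^1)

5^55 = 277555756156289135105907917022705078125. Using exponentiation by squaring, this requires 9 multiplications. The key idea: if the exponent is even, square the half-power; if odd, multiply by the base once.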